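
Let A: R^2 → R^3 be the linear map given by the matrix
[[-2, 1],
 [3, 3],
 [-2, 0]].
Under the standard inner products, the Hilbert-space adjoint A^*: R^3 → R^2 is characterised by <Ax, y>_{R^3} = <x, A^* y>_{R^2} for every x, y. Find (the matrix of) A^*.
A^* = A^T =
[[-2, 3, -2],
 [1, 3, 0]]

For real matrices with standard dot products, the defining identity <Ax, y> = <x, A^* y> gives (Ax)^T y = x^T (A^*) y, i.e. x^T A^T y = x^T (A^*) y. Since this holds for all x, y, we must have A^* = A^T. Therefore
A^* =
[[-2, 3, -2],
 [1, 3, 0]].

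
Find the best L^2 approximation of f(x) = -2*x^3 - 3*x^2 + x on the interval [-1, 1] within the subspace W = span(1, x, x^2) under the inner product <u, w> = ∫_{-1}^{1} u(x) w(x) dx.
g(x) = -3*x^2 - x/5

The best approximation g ∈ W is the orthogonal projection of f onto W. Writing g = a_0 + a_1 x + a_2 x^2, the coefficients solve the normal equations G · a = b where
  G_{ij} = <φ_i, φ_j> and b_i = <f, φ_i>, with φ_0 = 1, φ_1 = x, φ_2 = x^2.
G =
  [2, 0, 2/3]
  [0, 2/3, 0]
  [2/3, 0, 2/5],
b = (-2, -2/15, -6/5).
Solving gives a_0 = 0, a_1 = -1/5, a_2 = -3, so
  g(x) = -3*x^2 - x/5.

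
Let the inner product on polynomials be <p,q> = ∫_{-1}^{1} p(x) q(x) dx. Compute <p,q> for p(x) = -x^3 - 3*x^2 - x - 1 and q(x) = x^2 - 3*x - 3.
<p,q> = 40/3

Expand the product: p(x)·q(x) = -x^5 + 11*x^3 + 11*x^2 + 6*x + 3.
∫_{-1}^{1} of each monomial x^k gives [2/(k+1) if k even, 0 if k odd]. Integrating term-by-term (or equivalently evaluating the antiderivative F(x) = -x^6/6 + 11*x^4/4 + 11*x^3/3 + 3*x^2 + 3*x at the endpoints):
  F(1) − F(−1) = 49/4 − (-13/12) = 40/3.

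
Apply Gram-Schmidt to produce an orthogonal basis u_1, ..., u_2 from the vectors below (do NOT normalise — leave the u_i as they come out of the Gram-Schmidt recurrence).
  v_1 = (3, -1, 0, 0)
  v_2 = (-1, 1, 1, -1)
Orthogonal basis:
  u_1 = (3, -1, 0, 0)
  u_2 = (1/5, 3/5, 1, -1)

Apply the Gram-Schmidt recurrence
  u_1 = v_1
  u_i = v_i − Σ_{j<i} ((v_i · u_j) / (u_j · u_j)) · u_j.

Step by step this gives:
  u_1 = (3, -1, 0, 0)
  u_2 = (1/5, 3/5, 1, -1)

Orthogonality check:
  u_2 · u_1 = 0 (should be 0)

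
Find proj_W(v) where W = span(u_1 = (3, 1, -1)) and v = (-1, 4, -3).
proj_W(v) = (12/11, 4/11, -4/11)

Set up U = [u_1 | ... | u_1] ∈ R^(3×1). The projector onto W = col(U) is P = U (U^T U)^(-1) U^T.
Compute U^T U =
  [11],
and U^T v = (4).
Solve U^T U · c = U^T v for the coefficients: c = (4/11). The projection is proj_W(v) = U c.
Check: (v - proj_W(v)) · u_1 = 0  (should be 0).
Result: proj_W(v) = (12/11, 4/11, -4/11).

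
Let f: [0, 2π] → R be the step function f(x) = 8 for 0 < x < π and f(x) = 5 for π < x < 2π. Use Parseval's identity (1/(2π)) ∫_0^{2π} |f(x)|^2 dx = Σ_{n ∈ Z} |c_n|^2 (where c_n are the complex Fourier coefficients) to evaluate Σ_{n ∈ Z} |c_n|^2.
Σ |c_n|^2 = 89/2

Parseval equates the L^2 energy of f (normalised by 1/(2π)) with the ℓ^2 sum of its Fourier coefficients: (1/(2π)) ∫_0^{2π} |f|^2 = Σ |c_n|^2.
Compute the left side: (1/(2π)) [∫_0^π 8^2 dx + ∫_π^{2π} 5^2 dx] = (1/(2π)) · (64π + 25π) = (64 + 25)/2 = 89/2.
So Σ_{n ∈ Z} |c_n|^2 = 89/2.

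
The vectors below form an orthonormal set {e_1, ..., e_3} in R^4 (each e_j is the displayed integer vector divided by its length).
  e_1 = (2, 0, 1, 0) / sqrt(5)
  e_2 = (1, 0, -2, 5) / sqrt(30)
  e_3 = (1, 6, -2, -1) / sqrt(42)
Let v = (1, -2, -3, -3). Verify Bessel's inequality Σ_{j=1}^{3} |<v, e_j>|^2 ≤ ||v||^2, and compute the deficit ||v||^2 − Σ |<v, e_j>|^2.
Σ |<v, e_j>|^2 = 17/7; ||v||^2 = 23; deficit = 144/7

Write each e_j = u_j / sqrt(<u_j, u_j>) where u_j is the displayed integer vector. Then <v, e_j> = <v, u_j> / sqrt(<u_j, u_j>), so |<v, e_j>|^2 = <v, u_j>^2 / <u_j, u_j>.
Coefficients: <v, e_1> = -1/sqrt(5), <v, e_2> = -8/sqrt(30), <v, e_3> = -2/sqrt(42).
Square and sum: Σ |<v, e_j>|^2 = 17/7.
Compute ||v||^2 = v·v = 23.
Deficit = 23 − 17/7 = 144/7 ≥ 0, confirming Bessel's inequality. (The deficit equals ||v − Σ <v,e_j> e_j||^2, the squared distance from v to span{e_j}.)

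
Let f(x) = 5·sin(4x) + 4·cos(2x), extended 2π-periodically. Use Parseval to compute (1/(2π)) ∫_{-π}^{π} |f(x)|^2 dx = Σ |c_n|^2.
Σ |c_n|^2 = 41/2

Expand |f|^2 and use orthogonality of {sin(nx), cos(mx)} on [-π, π]:
  ∫_{-π}^{π} sin(nx)^2 dx = π, ∫ cos(mx)^2 dx = π, and cross terms integrate to 0.
So ∫_{-π}^{π} f(x)^2 dx = 5^2 · π + 4^2 · π = (25 + 16)π.
Divide by 2π: (25 + 16)/2 = 41/2.
By Parseval, this equals Σ |c_n|^2.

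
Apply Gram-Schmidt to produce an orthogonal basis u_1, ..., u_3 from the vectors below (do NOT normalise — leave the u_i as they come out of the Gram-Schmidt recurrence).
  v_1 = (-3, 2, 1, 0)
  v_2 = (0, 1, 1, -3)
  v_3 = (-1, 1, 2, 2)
Orthogonal basis:
  u_1 = (-3, 2, 1, 0)
  u_2 = (9/14, 4/7, 11/14, -3)
  u_3 = (113/145, 36/145, 267/145, 101/145)

Apply the Gram-Schmidt recurrence
  u_1 = v_1
  u_i = v_i − Σ_{j<i} ((v_i · u_j) / (u_j · u_j)) · u_j.

Step by step this gives:
  u_1 = (-3, 2, 1, 0)
  u_2 = (9/14, 4/7, 11/14, -3)
  u_3 = (113/145, 36/145, 267/145, 101/145)

Orthogonality check:
  u_2 · u_1 = 0 (should be 0)
  u_3 · u_1 = 0 (should be 0)
  u_3 · u_2 = 0 (should be 0)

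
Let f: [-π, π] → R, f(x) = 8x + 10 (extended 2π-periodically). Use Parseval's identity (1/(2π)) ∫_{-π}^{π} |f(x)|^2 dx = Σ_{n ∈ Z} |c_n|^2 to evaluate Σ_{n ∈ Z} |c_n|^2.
Σ |c_n|^2 = 64π^2/3 + 100

Expand and integrate term by term over [-π, π]:
  ∫ (8x)^2 dx = 64·(2π^3/3); ∫ 2·8·(10)·x dx = 0 (odd integrand); ∫ 10^2 dx = 100·2π.
So (1/(2π)) ∫_{-π}^{π} (8x + 10)^2 dx = 64π^2/3 + 100 = 64π^2/3 + 100.
Parseval ⇒ Σ |c_n|^2 = 64π^2/3 + 100.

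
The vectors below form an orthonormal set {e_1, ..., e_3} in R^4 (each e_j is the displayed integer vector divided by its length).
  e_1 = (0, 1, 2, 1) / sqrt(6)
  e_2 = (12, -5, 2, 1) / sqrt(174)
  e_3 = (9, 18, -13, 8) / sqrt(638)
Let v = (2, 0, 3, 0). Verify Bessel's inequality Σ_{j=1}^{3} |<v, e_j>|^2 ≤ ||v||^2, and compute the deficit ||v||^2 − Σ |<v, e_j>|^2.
Σ |<v, e_j>|^2 = 261/22; ||v||^2 = 13; deficit = 25/22

Write each e_j = u_j / sqrt(<u_j, u_j>) where u_j is the displayed integer vector. Then <v, e_j> = <v, u_j> / sqrt(<u_j, u_j>), so |<v, e_j>|^2 = <v, u_j>^2 / <u_j, u_j>.
Coefficients: <v, e_1> = 6/sqrt(6), <v, e_2> = 30/sqrt(174), <v, e_3> = -21/sqrt(638).
Square and sum: Σ |<v, e_j>|^2 = 261/22.
Compute ||v||^2 = v·v = 13.
Deficit = 13 − 261/22 = 25/22 ≥ 0, confirming Bessel's inequality. (The deficit equals ||v − Σ <v,e_j> e_j||^2, the squared distance from v to span{e_j}.)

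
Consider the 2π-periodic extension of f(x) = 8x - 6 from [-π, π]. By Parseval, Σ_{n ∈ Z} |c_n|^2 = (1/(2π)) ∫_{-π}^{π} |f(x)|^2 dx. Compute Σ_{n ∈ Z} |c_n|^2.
Σ |c_n|^2 = 64π^2/3 + 36

Expand and integrate term by term over [-π, π]:
  ∫ (8x)^2 dx = 64·(2π^3/3); ∫ 2·8·(-6)·x dx = 0 (odd integrand); ∫ (-6)^2 dx = 36·2π.
So (1/(2π)) ∫_{-π}^{π} (8x - 6)^2 dx = 64π^2/3 + 36 = 64π^2/3 + 36.
Parseval ⇒ Σ |c_n|^2 = 64π^2/3 + 36.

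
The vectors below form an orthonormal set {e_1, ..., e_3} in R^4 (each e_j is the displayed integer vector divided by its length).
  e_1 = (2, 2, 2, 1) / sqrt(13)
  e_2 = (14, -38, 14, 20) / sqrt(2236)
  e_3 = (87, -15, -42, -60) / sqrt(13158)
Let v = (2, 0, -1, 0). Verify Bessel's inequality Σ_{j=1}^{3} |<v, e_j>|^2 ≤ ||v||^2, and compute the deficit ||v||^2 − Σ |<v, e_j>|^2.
Σ |<v, e_j>|^2 = 67/17; ||v||^2 = 5; deficit = 18/17

Write each e_j = u_j / sqrt(<u_j, u_j>) where u_j is the displayed integer vector. Then <v, e_j> = <v, u_j> / sqrt(<u_j, u_j>), so |<v, e_j>|^2 = <v, u_j>^2 / <u_j, u_j>.
Coefficients: <v, e_1> = 2/sqrt(13), <v, e_2> = 14/sqrt(2236), <v, e_3> = 216/sqrt(13158).
Square and sum: Σ |<v, e_j>|^2 = 67/17.
Compute ||v||^2 = v·v = 5.
Deficit = 5 − 67/17 = 18/17 ≥ 0, confirming Bessel's inequality. (The deficit equals ||v − Σ <v,e_j> e_j||^2, the squared distance from v to span{e_j}.)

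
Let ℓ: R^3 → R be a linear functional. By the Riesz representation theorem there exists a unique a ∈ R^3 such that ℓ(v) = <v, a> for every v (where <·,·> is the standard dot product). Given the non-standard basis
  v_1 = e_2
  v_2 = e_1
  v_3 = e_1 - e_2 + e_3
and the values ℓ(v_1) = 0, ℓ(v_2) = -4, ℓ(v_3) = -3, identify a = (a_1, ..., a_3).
a = (-4, 0, 1)

Write a = (a_1, ..., a_3) in the standard basis. For each basis vector v_i, ℓ(v_i) = <v_i, a> is a linear equation in the a_j's. Collect the n equations into a matrix system V a = ℓ, where row i of V is v_i (expressed in the standard basis). Since V is invertible (lower-triangular with 1s on the diagonal, up to permutation), solve by back-substitution:
  V =
[[0, 1, 0],
 [1, 0, 0],
 [1, -1, 1]]
  V a = (0, -4, -3)
Solving gives a = (-4, 0, 1).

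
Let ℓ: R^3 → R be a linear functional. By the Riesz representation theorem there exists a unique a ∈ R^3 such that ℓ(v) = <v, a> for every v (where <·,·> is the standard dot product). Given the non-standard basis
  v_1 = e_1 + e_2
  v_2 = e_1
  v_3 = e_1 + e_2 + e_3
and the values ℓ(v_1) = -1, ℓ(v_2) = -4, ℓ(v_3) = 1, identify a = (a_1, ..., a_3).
a = (-4, 3, 2)

Write a = (a_1, ..., a_3) in the standard basis. For each basis vector v_i, ℓ(v_i) = <v_i, a> is a linear equation in the a_j's. Collect the n equations into a matrix system V a = ℓ, where row i of V is v_i (expressed in the standard basis). Since V is invertible (lower-triangular with 1s on the diagonal, up to permutation), solve by back-substitution:
  V =
[[1, 1, 0],
 [1, 0, 0],
 [1, 1, 1]]
  V a = (-1, -4, 1)
Solving gives a = (-4, 3, 2).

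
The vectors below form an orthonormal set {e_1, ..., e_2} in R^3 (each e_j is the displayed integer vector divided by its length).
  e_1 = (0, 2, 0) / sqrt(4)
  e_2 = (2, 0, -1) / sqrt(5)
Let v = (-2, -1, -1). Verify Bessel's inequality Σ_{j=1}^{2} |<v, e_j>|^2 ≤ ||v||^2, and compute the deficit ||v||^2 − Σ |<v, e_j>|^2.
Σ |<v, e_j>|^2 = 14/5; ||v||^2 = 6; deficit = 16/5

Write each e_j = u_j / sqrt(<u_j, u_j>) where u_j is the displayed integer vector. Then <v, e_j> = <v, u_j> / sqrt(<u_j, u_j>), so |<v, e_j>|^2 = <v, u_j>^2 / <u_j, u_j>.
Coefficients: <v, e_1> = -2/sqrt(4), <v, e_2> = -3/sqrt(5).
Square and sum: Σ |<v, e_j>|^2 = 14/5.
Compute ||v||^2 = v·v = 6.
Deficit = 6 − 14/5 = 16/5 ≥ 0, confirming Bessel's inequality. (The deficit equals ||v − Σ <v,e_j> e_j||^2, the squared distance from v to span{e_j}.)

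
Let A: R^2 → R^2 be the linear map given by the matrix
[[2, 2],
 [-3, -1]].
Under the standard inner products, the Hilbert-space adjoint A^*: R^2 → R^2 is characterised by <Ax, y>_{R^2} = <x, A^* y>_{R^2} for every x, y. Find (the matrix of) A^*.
A^* = A^T =
[[2, -3],
 [2, -1]]

For real matrices with standard dot products, the defining identity <Ax, y> = <x, A^* y> gives (Ax)^T y = x^T (A^*) y, i.e. x^T A^T y = x^T (A^*) y. Since this holds for all x, y, we must have A^* = A^T. Therefore
A^* =
[[2, -3],
 [2, -1]].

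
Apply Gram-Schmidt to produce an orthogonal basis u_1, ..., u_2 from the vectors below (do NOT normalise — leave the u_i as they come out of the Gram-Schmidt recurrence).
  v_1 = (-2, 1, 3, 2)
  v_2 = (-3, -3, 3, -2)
Orthogonal basis:
  u_1 = (-2, 1, 3, 2)
  u_2 = (-19/9, -31/9, 5/3, -26/9)

Apply the Gram-Schmidt recurrence
  u_1 = v_1
  u_i = v_i − Σ_{j<i} ((v_i · u_j) / (u_j · u_j)) · u_j.

Step by step this gives:
  u_1 = (-2, 1, 3, 2)
  u_2 = (-19/9, -31/9, 5/3, -26/9)

Orthogonality check:
  u_2 · u_1 = 0 (should be 0)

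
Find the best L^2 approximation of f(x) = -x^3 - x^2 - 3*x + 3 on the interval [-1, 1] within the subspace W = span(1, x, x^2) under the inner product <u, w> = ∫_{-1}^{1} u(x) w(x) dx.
g(x) = -x^2 - 18*x/5 + 3

The best approximation g ∈ W is the orthogonal projection of f onto W. Writing g = a_0 + a_1 x + a_2 x^2, the coefficients solve the normal equations G · a = b where
  G_{ij} = <φ_i, φ_j> and b_i = <f, φ_i>, with φ_0 = 1, φ_1 = x, φ_2 = x^2.
G =
  [2, 0, 2/3]
  [0, 2/3, 0]
  [2/3, 0, 2/5],
b = (16/3, -12/5, 8/5).
Solving gives a_0 = 3, a_1 = -18/5, a_2 = -1, so
  g(x) = -x^2 - 18*x/5 + 3.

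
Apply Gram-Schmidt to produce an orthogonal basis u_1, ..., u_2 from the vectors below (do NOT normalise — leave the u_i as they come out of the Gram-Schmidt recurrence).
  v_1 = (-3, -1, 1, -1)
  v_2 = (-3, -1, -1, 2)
Orthogonal basis:
  u_1 = (-3, -1, 1, -1)
  u_2 = (-5/4, -5/12, -19/12, 31/12)

Apply the Gram-Schmidt recurrence
  u_1 = v_1
  u_i = v_i − Σ_{j<i} ((v_i · u_j) / (u_j · u_j)) · u_j.

Step by step this gives:
  u_1 = (-3, -1, 1, -1)
  u_2 = (-5/4, -5/12, -19/12, 31/12)

Orthogonality check:
  u_2 · u_1 = 0 (should be 0)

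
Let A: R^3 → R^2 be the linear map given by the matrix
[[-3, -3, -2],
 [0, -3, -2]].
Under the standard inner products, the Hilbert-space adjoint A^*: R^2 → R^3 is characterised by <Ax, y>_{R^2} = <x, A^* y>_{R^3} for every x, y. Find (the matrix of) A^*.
A^* = A^T =
[[-3, 0],
 [-3, -3],
 [-2, -2]]

For real matrices with standard dot products, the defining identity <Ax, y> = <x, A^* y> gives (Ax)^T y = x^T (A^*) y, i.e. x^T A^T y = x^T (A^*) y. Since this holds for all x, y, we must have A^* = A^T. Therefore
A^* =
[[-3, 0],
 [-3, -3],
 [-2, -2]].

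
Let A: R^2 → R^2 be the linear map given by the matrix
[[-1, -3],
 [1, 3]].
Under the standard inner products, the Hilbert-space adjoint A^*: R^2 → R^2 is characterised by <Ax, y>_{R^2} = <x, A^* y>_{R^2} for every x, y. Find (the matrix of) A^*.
A^* = A^T =
[[-1, 1],
 [-3, 3]]

For real matrices with standard dot products, the defining identity <Ax, y> = <x, A^* y> gives (Ax)^T y = x^T (A^*) y, i.e. x^T A^T y = x^T (A^*) y. Since this holds for all x, y, we must have A^* = A^T. Therefore
A^* =
[[-1, 1],
 [-3, 3]].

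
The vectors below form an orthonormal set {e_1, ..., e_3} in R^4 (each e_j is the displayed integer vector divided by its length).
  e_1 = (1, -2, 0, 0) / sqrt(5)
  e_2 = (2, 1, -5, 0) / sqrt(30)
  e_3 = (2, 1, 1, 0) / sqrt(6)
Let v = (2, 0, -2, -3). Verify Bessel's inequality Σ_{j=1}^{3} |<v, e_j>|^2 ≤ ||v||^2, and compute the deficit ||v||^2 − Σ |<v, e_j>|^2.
Σ |<v, e_j>|^2 = 8; ||v||^2 = 17; deficit = 9

Write each e_j = u_j / sqrt(<u_j, u_j>) where u_j is the displayed integer vector. Then <v, e_j> = <v, u_j> / sqrt(<u_j, u_j>), so |<v, e_j>|^2 = <v, u_j>^2 / <u_j, u_j>.
Coefficients: <v, e_1> = 2/sqrt(5), <v, e_2> = 14/sqrt(30), <v, e_3> = 2/sqrt(6).
Square and sum: Σ |<v, e_j>|^2 = 8.
Compute ||v||^2 = v·v = 17.
Deficit = 17 − 8 = 9 ≥ 0, confirming Bessel's inequality. (The deficit equals ||v − Σ <v,e_j> e_j||^2, the squared distance from v to span{e_j}.)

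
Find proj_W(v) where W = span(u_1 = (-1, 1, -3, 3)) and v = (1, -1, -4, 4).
proj_W(v) = (-11/10, 11/10, -33/10, 33/10)

Set up U = [u_1 | ... | u_1] ∈ R^(4×1). The projector onto W = col(U) is P = U (U^T U)^(-1) U^T.
Compute U^T U =
  [20],
and U^T v = (22).
Solve U^T U · c = U^T v for the coefficients: c = (11/10). The projection is proj_W(v) = U c.
Check: (v - proj_W(v)) · u_1 = 0  (should be 0).
Result: proj_W(v) = (-11/10, 11/10, -33/10, 33/10).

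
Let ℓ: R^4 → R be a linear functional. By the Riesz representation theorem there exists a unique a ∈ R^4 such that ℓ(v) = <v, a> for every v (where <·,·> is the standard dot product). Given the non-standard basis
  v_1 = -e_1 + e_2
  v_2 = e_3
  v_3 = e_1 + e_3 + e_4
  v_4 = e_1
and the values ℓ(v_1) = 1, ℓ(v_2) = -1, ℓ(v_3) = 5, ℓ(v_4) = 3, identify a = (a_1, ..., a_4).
a = (3, 4, -1, 3)

Write a = (a_1, ..., a_4) in the standard basis. For each basis vector v_i, ℓ(v_i) = <v_i, a> is a linear equation in the a_j's. Collect the n equations into a matrix system V a = ℓ, where row i of V is v_i (expressed in the standard basis). Since V is invertible (lower-triangular with 1s on the diagonal, up to permutation), solve by back-substitution:
  V =
[[-1, 1, 0, 0],
 [0, 0, 1, 0],
 [1, 0, 1, 1],
 [1, 0, 0, 0]]
  V a = (1, -1, 5, 3)
Solving gives a = (3, 4, -1, 3).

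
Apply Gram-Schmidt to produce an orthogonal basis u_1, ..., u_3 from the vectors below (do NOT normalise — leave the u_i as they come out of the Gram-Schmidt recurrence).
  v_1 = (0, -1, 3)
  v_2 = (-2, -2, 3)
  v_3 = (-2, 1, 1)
Orthogonal basis:
  u_1 = (0, -1, 3)
  u_2 = (-2, -9/10, -3/10)
  u_3 = (-6/7, 12/7, 4/7)

Apply the Gram-Schmidt recurrence
  u_1 = v_1
  u_i = v_i − Σ_{j<i} ((v_i · u_j) / (u_j · u_j)) · u_j.

Step by step this gives:
  u_1 = (0, -1, 3)
  u_2 = (-2, -9/10, -3/10)
  u_3 = (-6/7, 12/7, 4/7)

Orthogonality check:
  u_2 · u_1 = 0 (should be 0)
  u_3 · u_1 = 0 (should be 0)
  u_3 · u_2 = 0 (should be 0)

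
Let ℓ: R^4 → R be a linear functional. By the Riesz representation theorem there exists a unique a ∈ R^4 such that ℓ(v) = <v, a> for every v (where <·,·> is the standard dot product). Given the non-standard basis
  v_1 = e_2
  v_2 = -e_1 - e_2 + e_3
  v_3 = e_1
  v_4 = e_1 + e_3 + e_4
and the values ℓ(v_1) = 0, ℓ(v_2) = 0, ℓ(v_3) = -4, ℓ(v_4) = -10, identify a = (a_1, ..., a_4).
a = (-4, 0, -4, -2)

Write a = (a_1, ..., a_4) in the standard basis. For each basis vector v_i, ℓ(v_i) = <v_i, a> is a linear equation in the a_j's. Collect the n equations into a matrix system V a = ℓ, where row i of V is v_i (expressed in the standard basis). Since V is invertible (lower-triangular with 1s on the diagonal, up to permutation), solve by back-substitution:
  V =
[[0, 1, 0, 0],
 [-1, -1, 1, 0],
 [1, 0, 0, 0],
 [1, 0, 1, 1]]
  V a = (0, 0, -4, -10)
Solving gives a = (-4, 0, -4, -2).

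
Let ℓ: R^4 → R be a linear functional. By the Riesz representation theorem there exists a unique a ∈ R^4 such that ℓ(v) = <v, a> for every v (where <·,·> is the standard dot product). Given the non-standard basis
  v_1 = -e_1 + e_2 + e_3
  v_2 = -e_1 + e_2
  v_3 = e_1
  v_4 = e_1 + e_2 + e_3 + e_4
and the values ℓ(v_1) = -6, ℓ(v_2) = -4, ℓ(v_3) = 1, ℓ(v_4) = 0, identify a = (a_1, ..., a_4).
a = (1, -3, -2, 4)

Write a = (a_1, ..., a_4) in the standard basis. For each basis vector v_i, ℓ(v_i) = <v_i, a> is a linear equation in the a_j's. Collect the n equations into a matrix system V a = ℓ, where row i of V is v_i (expressed in the standard basis). Since V is invertible (lower-triangular with 1s on the diagonal, up to permutation), solve by back-substitution:
  V =
[[-1, 1, 1, 0],
 [-1, 1, 0, 0],
 [1, 0, 0, 0],
 [1, 1, 1, 1]]
  V a = (-6, -4, 1, 0)
Solving gives a = (1, -3, -2, 4).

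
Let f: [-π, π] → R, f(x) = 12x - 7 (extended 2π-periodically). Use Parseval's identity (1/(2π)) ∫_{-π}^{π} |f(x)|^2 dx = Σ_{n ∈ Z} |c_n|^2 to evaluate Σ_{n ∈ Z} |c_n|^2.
Σ |c_n|^2 = 48π^2 + 49

Expand and integrate term by term over [-π, π]:
  ∫ (12x)^2 dx = 144·(2π^3/3); ∫ 2·12·(-7)·x dx = 0 (odd integrand); ∫ (-7)^2 dx = 49·2π.
So (1/(2π)) ∫_{-π}^{π} (12x - 7)^2 dx = 144π^2/3 + 49 = 48π^2 + 49.
Parseval ⇒ Σ |c_n|^2 = 48π^2 + 49.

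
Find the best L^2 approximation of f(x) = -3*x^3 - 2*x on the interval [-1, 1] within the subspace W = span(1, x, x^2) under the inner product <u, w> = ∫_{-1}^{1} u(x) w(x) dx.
g(x) = -19*x/5

The best approximation g ∈ W is the orthogonal projection of f onto W. Writing g = a_0 + a_1 x + a_2 x^2, the coefficients solve the normal equations G · a = b where
  G_{ij} = <φ_i, φ_j> and b_i = <f, φ_i>, with φ_0 = 1, φ_1 = x, φ_2 = x^2.
G =
  [2, 0, 2/3]
  [0, 2/3, 0]
  [2/3, 0, 2/5],
b = (0, -38/15, 0).
Solving gives a_0 = 0, a_1 = -19/5, a_2 = 0, so
  g(x) = -19*x/5.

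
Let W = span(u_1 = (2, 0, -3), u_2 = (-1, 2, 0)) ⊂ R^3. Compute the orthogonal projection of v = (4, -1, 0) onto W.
proj_W(v) = (118/61, -124/61, -84/61)

Set up U = [u_1 | ... | u_2] ∈ R^(3×2). The projector onto W = col(U) is P = U (U^T U)^(-1) U^T.
Compute U^T U =
  [13, -2]
  [-2, 5],
and U^T v = (8, -6).
Solve U^T U · c = U^T v for the coefficients: c = (28/61, -62/61). The projection is proj_W(v) = U c.
Check: (v - proj_W(v)) · u_1 = 0  (should be 0).
Check: (v - proj_W(v)) · u_2 = 0  (should be 0).
Result: proj_W(v) = (118/61, -124/61, -84/61).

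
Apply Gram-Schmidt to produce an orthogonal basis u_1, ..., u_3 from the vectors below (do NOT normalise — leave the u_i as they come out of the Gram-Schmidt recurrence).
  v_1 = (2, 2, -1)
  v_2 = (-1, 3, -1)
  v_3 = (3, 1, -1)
Orthogonal basis:
  u_1 = (2, 2, -1)
  u_2 = (-19/9, 17/9, -4/9)
  u_3 = (-1/37, -3/37, -8/37)

Apply the Gram-Schmidt recurrence
  u_1 = v_1
  u_i = v_i − Σ_{j<i} ((v_i · u_j) / (u_j · u_j)) · u_j.

Step by step this gives:
  u_1 = (2, 2, -1)
  u_2 = (-19/9, 17/9, -4/9)
  u_3 = (-1/37, -3/37, -8/37)

Orthogonality check:
  u_2 · u_1 = 0 (should be 0)
  u_3 · u_1 = 0 (should be 0)
  u_3 · u_2 = 0 (should be 0)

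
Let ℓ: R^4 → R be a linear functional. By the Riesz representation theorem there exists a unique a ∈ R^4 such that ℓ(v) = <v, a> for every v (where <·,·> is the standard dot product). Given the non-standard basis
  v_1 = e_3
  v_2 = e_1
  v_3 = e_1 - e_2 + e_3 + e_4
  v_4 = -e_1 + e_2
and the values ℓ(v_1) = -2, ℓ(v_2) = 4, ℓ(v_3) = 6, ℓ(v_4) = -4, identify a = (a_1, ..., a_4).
a = (4, 0, -2, 4)

Write a = (a_1, ..., a_4) in the standard basis. For each basis vector v_i, ℓ(v_i) = <v_i, a> is a linear equation in the a_j's. Collect the n equations into a matrix system V a = ℓ, where row i of V is v_i (expressed in the standard basis). Since V is invertible (lower-triangular with 1s on the diagonal, up to permutation), solve by back-substitution:
  V =
[[0, 0, 1, 0],
 [1, 0, 0, 0],
 [1, -1, 1, 1],
 [-1, 1, 0, 0]]
  V a = (-2, 4, 6, -4)
Solving gives a = (4, 0, -2, 4).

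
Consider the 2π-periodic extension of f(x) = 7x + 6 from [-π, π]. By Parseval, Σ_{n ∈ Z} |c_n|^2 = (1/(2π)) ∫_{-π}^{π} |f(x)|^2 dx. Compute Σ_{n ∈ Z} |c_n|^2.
Σ |c_n|^2 = 49π^2/3 + 36

Expand and integrate term by term over [-π, π]:
  ∫ (7x)^2 dx = 49·(2π^3/3); ∫ 2·7·(6)·x dx = 0 (odd integrand); ∫ 6^2 dx = 36·2π.
So (1/(2π)) ∫_{-π}^{π} (7x + 6)^2 dx = 49π^2/3 + 36 = 49π^2/3 + 36.
Parseval ⇒ Σ |c_n|^2 = 49π^2/3 + 36.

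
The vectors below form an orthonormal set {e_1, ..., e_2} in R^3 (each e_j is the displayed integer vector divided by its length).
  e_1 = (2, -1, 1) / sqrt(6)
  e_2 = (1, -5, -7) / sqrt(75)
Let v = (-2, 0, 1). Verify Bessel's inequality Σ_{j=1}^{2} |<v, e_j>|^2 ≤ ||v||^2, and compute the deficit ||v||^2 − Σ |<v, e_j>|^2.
Σ |<v, e_j>|^2 = 129/50; ||v||^2 = 5; deficit = 121/50

Write each e_j = u_j / sqrt(<u_j, u_j>) where u_j is the displayed integer vector. Then <v, e_j> = <v, u_j> / sqrt(<u_j, u_j>), so |<v, e_j>|^2 = <v, u_j>^2 / <u_j, u_j>.
Coefficients: <v, e_1> = -3/sqrt(6), <v, e_2> = -9/sqrt(75).
Square and sum: Σ |<v, e_j>|^2 = 129/50.
Compute ||v||^2 = v·v = 5.
Deficit = 5 − 129/50 = 121/50 ≥ 0, confirming Bessel's inequality. (The deficit equals ||v − Σ <v,e_j> e_j||^2, the squared distance from v to span{e_j}.)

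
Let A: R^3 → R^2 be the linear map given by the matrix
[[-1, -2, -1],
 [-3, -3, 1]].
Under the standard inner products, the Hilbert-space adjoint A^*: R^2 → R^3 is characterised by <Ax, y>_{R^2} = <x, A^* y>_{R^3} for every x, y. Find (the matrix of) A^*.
A^* = A^T =
[[-1, -3],
 [-2, -3],
 [-1, 1]]

For real matrices with standard dot products, the defining identity <Ax, y> = <x, A^* y> gives (Ax)^T y = x^T (A^*) y, i.e. x^T A^T y = x^T (A^*) y. Since this holds for all x, y, we must have A^* = A^T. Therefore
A^* =
[[-1, -3],
 [-2, -3],
 [-1, 1]].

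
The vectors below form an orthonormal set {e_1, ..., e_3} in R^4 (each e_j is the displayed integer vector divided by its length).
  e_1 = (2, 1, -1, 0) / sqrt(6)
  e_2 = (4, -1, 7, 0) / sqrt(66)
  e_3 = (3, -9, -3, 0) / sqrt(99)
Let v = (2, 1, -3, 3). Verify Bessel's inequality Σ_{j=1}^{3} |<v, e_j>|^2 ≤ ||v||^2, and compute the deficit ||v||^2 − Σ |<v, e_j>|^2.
Σ |<v, e_j>|^2 = 14; ||v||^2 = 23; deficit = 9

Write each e_j = u_j / sqrt(<u_j, u_j>) where u_j is the displayed integer vector. Then <v, e_j> = <v, u_j> / sqrt(<u_j, u_j>), so |<v, e_j>|^2 = <v, u_j>^2 / <u_j, u_j>.
Coefficients: <v, e_1> = 8/sqrt(6), <v, e_2> = -14/sqrt(66), <v, e_3> = 6/sqrt(99).
Square and sum: Σ |<v, e_j>|^2 = 14.
Compute ||v||^2 = v·v = 23.
Deficit = 23 − 14 = 9 ≥ 0, confirming Bessel's inequality. (The deficit equals ||v − Σ <v,e_j> e_j||^2, the squared distance from v to span{e_j}.)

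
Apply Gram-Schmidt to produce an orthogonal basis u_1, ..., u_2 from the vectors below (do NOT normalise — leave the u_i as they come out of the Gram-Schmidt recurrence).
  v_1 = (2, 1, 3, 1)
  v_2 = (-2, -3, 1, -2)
Orthogonal basis:
  u_1 = (2, 1, 3, 1)
  u_2 = (-6/5, -13/5, 11/5, -8/5)

Apply the Gram-Schmidt recurrence
  u_1 = v_1
  u_i = v_i − Σ_{j<i} ((v_i · u_j) / (u_j · u_j)) · u_j.

Step by step this gives:
  u_1 = (2, 1, 3, 1)
  u_2 = (-6/5, -13/5, 11/5, -8/5)

Orthogonality check:
  u_2 · u_1 = 0 (should be 0)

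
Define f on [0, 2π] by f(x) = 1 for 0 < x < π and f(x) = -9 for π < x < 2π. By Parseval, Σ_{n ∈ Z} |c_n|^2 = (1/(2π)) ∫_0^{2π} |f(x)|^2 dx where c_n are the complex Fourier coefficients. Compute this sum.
Σ |c_n|^2 = 41

Parseval equates the L^2 energy of f (normalised by 1/(2π)) with the ℓ^2 sum of its Fourier coefficients: (1/(2π)) ∫_0^{2π} |f|^2 = Σ |c_n|^2.
Compute the left side: (1/(2π)) [∫_0^π 1^2 dx + ∫_π^{2π} (-9)^2 dx] = (1/(2π)) · (1π + 81π) = (1 + 81)/2 = 41.
So Σ_{n ∈ Z} |c_n|^2 = 41.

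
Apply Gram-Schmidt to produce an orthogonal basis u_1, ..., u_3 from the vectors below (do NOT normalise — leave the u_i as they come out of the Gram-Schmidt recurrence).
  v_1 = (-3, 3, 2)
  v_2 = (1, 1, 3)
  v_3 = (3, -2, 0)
Orthogonal basis:
  u_1 = (-3, 3, 2)
  u_2 = (20/11, 2/11, 27/11)
  u_3 = (-7/206, -11/206, 3/103)

Apply the Gram-Schmidt recurrence
  u_1 = v_1
  u_i = v_i − Σ_{j<i} ((v_i · u_j) / (u_j · u_j)) · u_j.

Step by step this gives:
  u_1 = (-3, 3, 2)
  u_2 = (20/11, 2/11, 27/11)
  u_3 = (-7/206, -11/206, 3/103)

Orthogonality check:
  u_2 · u_1 = 0 (should be 0)
  u_3 · u_1 = 0 (should be 0)
  u_3 · u_2 = 0 (should be 0)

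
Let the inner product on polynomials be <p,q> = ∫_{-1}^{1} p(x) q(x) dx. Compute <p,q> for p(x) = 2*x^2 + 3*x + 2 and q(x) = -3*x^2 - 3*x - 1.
<p,q> = -266/15

Expand the product: p(x)·q(x) = -6*x^4 - 15*x^3 - 17*x^2 - 9*x - 2.
∫_{-1}^{1} of each monomial x^k gives [2/(k+1) if k even, 0 if k odd]. Integrating term-by-term (or equivalently evaluating the antiderivative F(x) = -6*x^5/5 - 15*x^4/4 - 17*x^3/3 - 9*x^2/2 - 2*x at the endpoints):
  F(1) − F(−1) = -1027/60 − (37/60) = -266/15.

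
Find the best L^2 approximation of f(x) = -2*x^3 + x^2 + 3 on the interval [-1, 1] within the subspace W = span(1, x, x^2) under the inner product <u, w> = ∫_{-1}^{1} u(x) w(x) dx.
g(x) = x^2 - 6*x/5 + 3

The best approximation g ∈ W is the orthogonal projection of f onto W. Writing g = a_0 + a_1 x + a_2 x^2, the coefficients solve the normal equations G · a = b where
  G_{ij} = <φ_i, φ_j> and b_i = <f, φ_i>, with φ_0 = 1, φ_1 = x, φ_2 = x^2.
G =
  [2, 0, 2/3]
  [0, 2/3, 0]
  [2/3, 0, 2/5],
b = (20/3, -4/5, 12/5).
Solving gives a_0 = 3, a_1 = -6/5, a_2 = 1, so
  g(x) = x^2 - 6*x/5 + 3.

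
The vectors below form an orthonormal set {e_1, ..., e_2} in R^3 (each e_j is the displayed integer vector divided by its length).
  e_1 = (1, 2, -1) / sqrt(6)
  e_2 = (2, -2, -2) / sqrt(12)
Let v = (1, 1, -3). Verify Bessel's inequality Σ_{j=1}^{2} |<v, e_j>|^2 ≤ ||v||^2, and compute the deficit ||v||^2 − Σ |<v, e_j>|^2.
Σ |<v, e_j>|^2 = 9; ||v||^2 = 11; deficit = 2

Write each e_j = u_j / sqrt(<u_j, u_j>) where u_j is the displayed integer vector. Then <v, e_j> = <v, u_j> / sqrt(<u_j, u_j>), so |<v, e_j>|^2 = <v, u_j>^2 / <u_j, u_j>.
Coefficients: <v, e_1> = 6/sqrt(6), <v, e_2> = 6/sqrt(12).
Square and sum: Σ |<v, e_j>|^2 = 9.
Compute ||v||^2 = v·v = 11.
Deficit = 11 − 9 = 2 ≥ 0, confirming Bessel's inequality. (The deficit equals ||v − Σ <v,e_j> e_j||^2, the squared distance from v to span{e_j}.)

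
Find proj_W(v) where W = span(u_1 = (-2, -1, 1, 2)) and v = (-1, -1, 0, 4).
proj_W(v) = (-11/5, -11/10, 11/10, 11/5)

Set up U = [u_1 | ... | u_1] ∈ R^(4×1). The projector onto W = col(U) is P = U (U^T U)^(-1) U^T.
Compute U^T U =
  [10],
and U^T v = (11).
Solve U^T U · c = U^T v for the coefficients: c = (11/10). The projection is proj_W(v) = U c.
Check: (v - proj_W(v)) · u_1 = 0  (should be 0).
Result: proj_W(v) = (-11/5, -11/10, 11/10, 11/5).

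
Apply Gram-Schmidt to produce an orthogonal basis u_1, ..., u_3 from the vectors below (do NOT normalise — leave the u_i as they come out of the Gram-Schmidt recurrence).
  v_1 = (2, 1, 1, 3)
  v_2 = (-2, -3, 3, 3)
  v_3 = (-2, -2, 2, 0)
Orthogonal basis:
  u_1 = (2, 1, 1, 3)
  u_2 = (-8/3, -10/3, 8/3, 2)
  u_3 = (6/55, 13/55, 38/55, -21/55)

Apply the Gram-Schmidt recurrence
  u_1 = v_1
  u_i = v_i − Σ_{j<i} ((v_i · u_j) / (u_j · u_j)) · u_j.

Step by step this gives:
  u_1 = (2, 1, 1, 3)
  u_2 = (-8/3, -10/3, 8/3, 2)
  u_3 = (6/55, 13/55, 38/55, -21/55)

Orthogonality check:
  u_2 · u_1 = 0 (should be 0)
  u_3 · u_1 = 0 (should be 0)
  u_3 · u_2 = 0 (should be 0)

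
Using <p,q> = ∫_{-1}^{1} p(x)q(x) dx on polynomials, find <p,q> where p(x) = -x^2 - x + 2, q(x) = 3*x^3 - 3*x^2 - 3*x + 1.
<p,q> = 4/3

Expand the product: p(x)·q(x) = -3*x^5 + 12*x^3 - 4*x^2 - 7*x + 2.
∫_{-1}^{1} of each monomial x^k gives [2/(k+1) if k even, 0 if k odd]. Integrating term-by-term (or equivalently evaluating the antiderivative F(x) = -x^6/2 + 3*x^4 - 4*x^3/3 - 7*x^2/2 + 2*x at the endpoints):
  F(1) − F(−1) = -1/3 − (-5/3) = 4/3.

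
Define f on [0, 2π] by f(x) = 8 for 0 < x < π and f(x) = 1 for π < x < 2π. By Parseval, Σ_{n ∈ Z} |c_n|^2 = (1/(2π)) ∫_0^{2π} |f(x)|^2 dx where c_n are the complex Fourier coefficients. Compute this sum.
Σ |c_n|^2 = 65/2

Parseval equates the L^2 energy of f (normalised by 1/(2π)) with the ℓ^2 sum of its Fourier coefficients: (1/(2π)) ∫_0^{2π} |f|^2 = Σ |c_n|^2.
Compute the left side: (1/(2π)) [∫_0^π 8^2 dx + ∫_π^{2π} 1^2 dx] = (1/(2π)) · (64π + 1π) = (64 + 1)/2 = 65/2.
So Σ_{n ∈ Z} |c_n|^2 = 65/2.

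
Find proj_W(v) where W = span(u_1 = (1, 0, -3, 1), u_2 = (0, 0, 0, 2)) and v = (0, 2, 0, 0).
proj_W(v) = (0, 0, 0, 0)

Set up U = [u_1 | ... | u_2] ∈ R^(4×2). The projector onto W = col(U) is P = U (U^T U)^(-1) U^T.
Compute U^T U =
  [11, 2]
  [2, 4],
and U^T v = (0, 0).
Solve U^T U · c = U^T v for the coefficients: c = (0, 0). The projection is proj_W(v) = U c.
Check: (v - proj_W(v)) · u_1 = 0  (should be 0).
Check: (v - proj_W(v)) · u_2 = 0  (should be 0).
Result: proj_W(v) = (0, 0, 0, 0).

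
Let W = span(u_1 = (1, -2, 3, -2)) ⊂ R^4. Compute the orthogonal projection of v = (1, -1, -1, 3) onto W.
proj_W(v) = (-1/3, 2/3, -1, 2/3)

Set up U = [u_1 | ... | u_1] ∈ R^(4×1). The projector onto W = col(U) is P = U (U^T U)^(-1) U^T.
Compute U^T U =
  [18],
and U^T v = (-6).
Solve U^T U · c = U^T v for the coefficients: c = (-1/3). The projection is proj_W(v) = U c.
Check: (v - proj_W(v)) · u_1 = 0  (should be 0).
Result: proj_W(v) = (-1/3, 2/3, -1, 2/3).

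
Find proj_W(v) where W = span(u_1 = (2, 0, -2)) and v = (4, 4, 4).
proj_W(v) = (0, 0, 0)

Set up U = [u_1 | ... | u_1] ∈ R^(3×1). The projector onto W = col(U) is P = U (U^T U)^(-1) U^T.
Compute U^T U =
  [8],
and U^T v = (0).
Solve U^T U · c = U^T v for the coefficients: c = (0). The projection is proj_W(v) = U c.
Check: (v - proj_W(v)) · u_1 = 0  (should be 0).
Result: proj_W(v) = (0, 0, 0).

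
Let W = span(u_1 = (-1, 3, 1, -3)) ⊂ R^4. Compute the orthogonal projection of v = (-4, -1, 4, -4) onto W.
proj_W(v) = (-17/20, 51/20, 17/20, -51/20)

Set up U = [u_1 | ... | u_1] ∈ R^(4×1). The projector onto W = col(U) is P = U (U^T U)^(-1) U^T.
Compute U^T U =
  [20],
and U^T v = (17).
Solve U^T U · c = U^T v for the coefficients: c = (17/20). The projection is proj_W(v) = U c.
Check: (v - proj_W(v)) · u_1 = 0  (should be 0).
Result: proj_W(v) = (-17/20, 51/20, 17/20, -51/20).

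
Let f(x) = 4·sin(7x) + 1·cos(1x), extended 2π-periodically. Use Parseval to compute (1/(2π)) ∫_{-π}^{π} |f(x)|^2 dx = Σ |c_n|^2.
Σ |c_n|^2 = 17/2

Expand |f|^2 and use orthogonality of {sin(nx), cos(mx)} on [-π, π]:
  ∫_{-π}^{π} sin(nx)^2 dx = π, ∫ cos(mx)^2 dx = π, and cross terms integrate to 0.
So ∫_{-π}^{π} f(x)^2 dx = 4^2 · π + 1^2 · π = (16 + 1)π.
Divide by 2π: (16 + 1)/2 = 17/2.
By Parseval, this equals Σ |c_n|^2.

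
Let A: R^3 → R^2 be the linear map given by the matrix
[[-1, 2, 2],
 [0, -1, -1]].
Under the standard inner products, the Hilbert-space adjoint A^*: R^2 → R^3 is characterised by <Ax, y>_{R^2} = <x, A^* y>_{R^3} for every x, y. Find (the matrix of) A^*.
A^* = A^T =
[[-1, 0],
 [2, -1],
 [2, -1]]

For real matrices with standard dot products, the defining identity <Ax, y> = <x, A^* y> gives (Ax)^T y = x^T (A^*) y, i.e. x^T A^T y = x^T (A^*) y. Since this holds for all x, y, we must have A^* = A^T. Therefore
A^* =
[[-1, 0],
 [2, -1],
 [2, -1]].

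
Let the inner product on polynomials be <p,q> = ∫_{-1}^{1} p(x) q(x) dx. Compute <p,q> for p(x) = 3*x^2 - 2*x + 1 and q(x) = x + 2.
<p,q> = 20/3

Expand the product: p(x)·q(x) = 3*x^3 + 4*x^2 - 3*x + 2.
∫_{-1}^{1} of each monomial x^k gives [2/(k+1) if k even, 0 if k odd]. Integrating term-by-term (or equivalently evaluating the antiderivative F(x) = 3*x^4/4 + 4*x^3/3 - 3*x^2/2 + 2*x at the endpoints):
  F(1) − F(−1) = 31/12 − (-49/12) = 20/3.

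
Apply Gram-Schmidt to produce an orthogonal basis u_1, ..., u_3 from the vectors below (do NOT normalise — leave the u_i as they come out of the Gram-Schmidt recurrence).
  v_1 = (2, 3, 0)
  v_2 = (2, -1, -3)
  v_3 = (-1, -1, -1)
Orthogonal basis:
  u_1 = (2, 3, 0)
  u_2 = (24/13, -16/13, -3)
  u_3 = (-99/181, 66/181, -88/181)

Apply the Gram-Schmidt recurrence
  u_1 = v_1
  u_i = v_i − Σ_{j<i} ((v_i · u_j) / (u_j · u_j)) · u_j.

Step by step this gives:
  u_1 = (2, 3, 0)
  u_2 = (24/13, -16/13, -3)
  u_3 = (-99/181, 66/181, -88/181)

Orthogonality check:
  u_2 · u_1 = 0 (should be 0)
  u_3 · u_1 = 0 (should be 0)
  u_3 · u_2 = 0 (should be 0)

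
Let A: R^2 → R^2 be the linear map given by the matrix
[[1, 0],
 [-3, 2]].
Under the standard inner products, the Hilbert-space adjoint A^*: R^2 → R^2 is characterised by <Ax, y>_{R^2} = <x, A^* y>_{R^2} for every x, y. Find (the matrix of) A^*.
A^* = A^T =
[[1, -3],
 [0, 2]]

For real matrices with standard dot products, the defining identity <Ax, y> = <x, A^* y> gives (Ax)^T y = x^T (A^*) y, i.e. x^T A^T y = x^T (A^*) y. Since this holds for all x, y, we must have A^* = A^T. Therefore
A^* =
[[1, -3],
 [0, 2]].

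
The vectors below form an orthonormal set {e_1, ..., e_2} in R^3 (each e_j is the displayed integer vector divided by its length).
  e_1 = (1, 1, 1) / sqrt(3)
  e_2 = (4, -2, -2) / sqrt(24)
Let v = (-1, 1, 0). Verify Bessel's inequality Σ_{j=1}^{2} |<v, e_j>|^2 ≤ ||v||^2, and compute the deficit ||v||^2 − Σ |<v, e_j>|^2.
Σ |<v, e_j>|^2 = 3/2; ||v||^2 = 2; deficit = 1/2

Write each e_j = u_j / sqrt(<u_j, u_j>) where u_j is the displayed integer vector. Then <v, e_j> = <v, u_j> / sqrt(<u_j, u_j>), so |<v, e_j>|^2 = <v, u_j>^2 / <u_j, u_j>.
Coefficients: <v, e_1> = 0/sqrt(3), <v, e_2> = -6/sqrt(24).
Square and sum: Σ |<v, e_j>|^2 = 3/2.
Compute ||v||^2 = v·v = 2.
Deficit = 2 − 3/2 = 1/2 ≥ 0, confirming Bessel's inequality. (The deficit equals ||v − Σ <v,e_j> e_j||^2, the squared distance from v to span{e_j}.)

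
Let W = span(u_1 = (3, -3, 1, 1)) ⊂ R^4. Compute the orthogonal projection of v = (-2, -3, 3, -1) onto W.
proj_W(v) = (3/4, -3/4, 1/4, 1/4)

Set up U = [u_1 | ... | u_1] ∈ R^(4×1). The projector onto W = col(U) is P = U (U^T U)^(-1) U^T.
Compute U^T U =
  [20],
and U^T v = (5).
Solve U^T U · c = U^T v for the coefficients: c = (1/4). The projection is proj_W(v) = U c.
Check: (v - proj_W(v)) · u_1 = 0  (should be 0).
Result: proj_W(v) = (3/4, -3/4, 1/4, 1/4).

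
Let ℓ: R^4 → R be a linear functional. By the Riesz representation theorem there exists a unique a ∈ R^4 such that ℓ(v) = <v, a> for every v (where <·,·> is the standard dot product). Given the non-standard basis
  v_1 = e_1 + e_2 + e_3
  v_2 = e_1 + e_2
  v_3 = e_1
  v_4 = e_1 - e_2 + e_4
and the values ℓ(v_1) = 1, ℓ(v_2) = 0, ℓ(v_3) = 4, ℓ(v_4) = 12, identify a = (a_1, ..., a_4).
a = (4, -4, 1, 4)

Write a = (a_1, ..., a_4) in the standard basis. For each basis vector v_i, ℓ(v_i) = <v_i, a> is a linear equation in the a_j's. Collect the n equations into a matrix system V a = ℓ, where row i of V is v_i (expressed in the standard basis). Since V is invertible (lower-triangular with 1s on the diagonal, up to permutation), solve by back-substitution:
  V =
[[1, 1, 1, 0],
 [1, 1, 0, 0],
 [1, 0, 0, 0],
 [1, -1, 0, 1]]
  V a = (1, 0, 4, 12)
Solving gives a = (4, -4, 1, 4).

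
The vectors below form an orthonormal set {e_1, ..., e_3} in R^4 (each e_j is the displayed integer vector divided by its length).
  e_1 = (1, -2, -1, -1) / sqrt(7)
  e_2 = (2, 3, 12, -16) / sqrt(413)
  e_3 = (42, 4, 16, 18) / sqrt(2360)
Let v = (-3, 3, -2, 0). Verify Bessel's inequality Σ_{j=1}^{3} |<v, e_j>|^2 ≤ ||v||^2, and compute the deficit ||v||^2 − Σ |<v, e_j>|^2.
Σ |<v, e_j>|^2 = 171/10; ||v||^2 = 22; deficit = 49/10

Write each e_j = u_j / sqrt(<u_j, u_j>) where u_j is the displayed integer vector. Then <v, e_j> = <v, u_j> / sqrt(<u_j, u_j>), so |<v, e_j>|^2 = <v, u_j>^2 / <u_j, u_j>.
Coefficients: <v, e_1> = -7/sqrt(7), <v, e_2> = -21/sqrt(413), <v, e_3> = -146/sqrt(2360).
Square and sum: Σ |<v, e_j>|^2 = 171/10.
Compute ||v||^2 = v·v = 22.
Deficit = 22 − 171/10 = 49/10 ≥ 0, confirming Bessel's inequality. (The deficit equals ||v − Σ <v,e_j> e_j||^2, the squared distance from v to span{e_j}.)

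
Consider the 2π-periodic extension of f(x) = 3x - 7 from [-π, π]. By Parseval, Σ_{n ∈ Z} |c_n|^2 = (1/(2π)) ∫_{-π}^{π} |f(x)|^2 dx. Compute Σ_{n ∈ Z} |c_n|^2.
Σ |c_n|^2 = 3π^2 + 49

Expand and integrate term by term over [-π, π]:
  ∫ (3x)^2 dx = 9·(2π^3/3); ∫ 2·3·(-7)·x dx = 0 (odd integrand); ∫ (-7)^2 dx = 49·2π.
So (1/(2π)) ∫_{-π}^{π} (3x - 7)^2 dx = 9π^2/3 + 49 = 3π^2 + 49.
Parseval ⇒ Σ |c_n|^2 = 3π^2 + 49.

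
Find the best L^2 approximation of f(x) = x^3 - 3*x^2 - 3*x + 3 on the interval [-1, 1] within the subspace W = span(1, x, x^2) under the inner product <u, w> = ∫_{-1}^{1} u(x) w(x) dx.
g(x) = -3*x^2 - 12*x/5 + 3

The best approximation g ∈ W is the orthogonal projection of f onto W. Writing g = a_0 + a_1 x + a_2 x^2, the coefficients solve the normal equations G · a = b where
  G_{ij} = <φ_i, φ_j> and b_i = <f, φ_i>, with φ_0 = 1, φ_1 = x, φ_2 = x^2.
G =
  [2, 0, 2/3]
  [0, 2/3, 0]
  [2/3, 0, 2/5],
b = (4, -8/5, 4/5).
Solving gives a_0 = 3, a_1 = -12/5, a_2 = -3, so
  g(x) = -3*x^2 - 12*x/5 + 3.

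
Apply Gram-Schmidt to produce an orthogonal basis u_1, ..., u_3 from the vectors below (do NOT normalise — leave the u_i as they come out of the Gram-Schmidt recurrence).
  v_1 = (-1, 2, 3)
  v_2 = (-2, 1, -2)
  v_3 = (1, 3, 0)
Orthogonal basis:
  u_1 = (-1, 2, 3)
  u_2 = (-15/7, 9/7, -11/7)
  u_3 = (217/122, 124/61, -93/122)

Apply the Gram-Schmidt recurrence
  u_1 = v_1
  u_i = v_i − Σ_{j<i} ((v_i · u_j) / (u_j · u_j)) · u_j.

Step by step this gives:
  u_1 = (-1, 2, 3)
  u_2 = (-15/7, 9/7, -11/7)
  u_3 = (217/122, 124/61, -93/122)

Orthogonality check:
  u_2 · u_1 = 0 (should be 0)
  u_3 · u_1 = 0 (should be 0)
  u_3 · u_2 = 0 (should be 0)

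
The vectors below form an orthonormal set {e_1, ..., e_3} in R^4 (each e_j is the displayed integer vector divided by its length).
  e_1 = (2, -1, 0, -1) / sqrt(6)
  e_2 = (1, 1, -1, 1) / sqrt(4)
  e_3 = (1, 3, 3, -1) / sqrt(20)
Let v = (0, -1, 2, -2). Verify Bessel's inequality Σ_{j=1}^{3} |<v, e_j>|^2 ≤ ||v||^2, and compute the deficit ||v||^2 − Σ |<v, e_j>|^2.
Σ |<v, e_j>|^2 = 9; ||v||^2 = 9; deficit = 0

Write each e_j = u_j / sqrt(<u_j, u_j>) where u_j is the displayed integer vector. Then <v, e_j> = <v, u_j> / sqrt(<u_j, u_j>), so |<v, e_j>|^2 = <v, u_j>^2 / <u_j, u_j>.
Coefficients: <v, e_1> = 3/sqrt(6), <v, e_2> = -5/sqrt(4), <v, e_3> = 5/sqrt(20).
Square and sum: Σ |<v, e_j>|^2 = 9.
Compute ||v||^2 = v·v = 9.
Deficit = 9 − 9 = 0 ≥ 0, confirming Bessel's inequality. (The deficit equals ||v − Σ <v,e_j> e_j||^2, the squared distance from v to span{e_j}.)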